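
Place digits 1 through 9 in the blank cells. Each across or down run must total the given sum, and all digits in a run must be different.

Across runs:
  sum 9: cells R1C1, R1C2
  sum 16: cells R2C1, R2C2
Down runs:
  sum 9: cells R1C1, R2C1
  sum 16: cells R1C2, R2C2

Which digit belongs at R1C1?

2

16 in 2 cells must be {7,9}.
The 9 across and the 16 down share only 7, so R1C2 = 7.
The 16 across and the 9 down share only 7, so R2C1 = 7.
R2C2 = 16 − 7 = 9 completes the 16 across.
R1C1 = 9 − 7 = 2 completes the 9 across.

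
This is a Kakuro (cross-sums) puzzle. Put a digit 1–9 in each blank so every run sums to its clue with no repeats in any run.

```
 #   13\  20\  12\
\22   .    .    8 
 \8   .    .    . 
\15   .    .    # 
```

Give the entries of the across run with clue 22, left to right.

5, 9, 8

R2C3 = 12 − 8 = 4 completes the 12 down.
Given what's placed, R2C2 must be 3 to fit the 8 across and 20 down.
Given what's placed, R1C2 must be 9 to fit the 22 across and 20 down.
R2C1 = 8 − 7 = 1 completes the 8 across.
R3C2 = 20 − 12 = 8 completes the 20 down.
R1C1 = 22 − 17 = 5 completes the 22 across.
R3C1 = 15 − 8 = 7 completes the 15 across.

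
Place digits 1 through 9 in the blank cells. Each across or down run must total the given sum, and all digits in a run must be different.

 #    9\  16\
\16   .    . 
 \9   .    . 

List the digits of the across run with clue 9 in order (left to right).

16 in 2 cells must be {7,9}.
The 16 across and the 9 down share only 7, so R1C1 = 7.
R1C2 = 16 − 7 = 9 completes the 16 across.
R2C1 = 9 − 7 = 2 completes the 9 down.
R2C2 = 9 − 2 = 7 completes the 9 across.

2 7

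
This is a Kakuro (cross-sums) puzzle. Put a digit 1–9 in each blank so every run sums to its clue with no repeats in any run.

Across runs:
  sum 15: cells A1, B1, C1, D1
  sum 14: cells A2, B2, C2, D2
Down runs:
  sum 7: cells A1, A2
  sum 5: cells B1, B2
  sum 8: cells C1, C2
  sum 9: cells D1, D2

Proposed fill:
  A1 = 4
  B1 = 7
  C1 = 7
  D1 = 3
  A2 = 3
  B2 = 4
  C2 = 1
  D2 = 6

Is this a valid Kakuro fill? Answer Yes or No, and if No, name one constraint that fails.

No — the down run B1–B2 sums to 11, not 5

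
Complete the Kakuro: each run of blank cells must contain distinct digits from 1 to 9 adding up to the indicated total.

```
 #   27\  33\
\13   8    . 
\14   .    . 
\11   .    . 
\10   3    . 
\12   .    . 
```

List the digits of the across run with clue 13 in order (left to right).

R1C2 = 13 − 8 = 5 completes the 13 across.
R4C2 = 10 − 3 = 7 completes the 10 across.
No cell is forced outright now. R2C2 can only be 8 or 9 (the digits allowed by both its 14 across and its 33 down). If R2C2 = 8: that forces R2C1 = 6, R3C1 = 9, after which R3C2 would have to be in {2} for the 11 across but in {4,9} for the 33 down — contradiction. So R2C2 = 9.
R2C1 = 14 − 9 = 5 completes the 14 across.
No cell is forced outright now. R3C2 can only be 4 or 8 (the digits allowed by both its 11 across and its 33 down). If R3C2 = 8: then R3C1 would have to be in {3} for the 11 across but in {2,4,7,9} for the 27 down — contradiction. So R3C2 = 4.
R3C1 = 11 − 4 = 7 completes the 11 across.
R5C1 = 27 − 23 = 4 completes the 27 down.
R5C2 = 12 − 4 = 8 completes the 12 across.

8, 5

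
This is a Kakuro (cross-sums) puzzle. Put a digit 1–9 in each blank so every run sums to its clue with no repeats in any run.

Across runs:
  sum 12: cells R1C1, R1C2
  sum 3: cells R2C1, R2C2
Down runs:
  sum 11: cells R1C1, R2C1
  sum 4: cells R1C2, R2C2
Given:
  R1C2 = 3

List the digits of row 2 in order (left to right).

3 in 2 cells must be {1,2}; 4 in 2 cells must be {1,3}.
R1C1 = 12 − 3 = 9 completes the 12 across.
R2C1 = 11 − 9 = 2 completes the 11 down.
R2C2 = 3 − 2 = 1 completes the 3 across.

2 1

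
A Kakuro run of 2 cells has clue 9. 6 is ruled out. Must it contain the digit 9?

No

Counterexample: {1,8} sums to 9 under that restriction without using 9.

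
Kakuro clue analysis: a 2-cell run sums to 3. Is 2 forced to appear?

Yes

The only way to make 3 from 2 distinct digits is {1,2}, which contains 2.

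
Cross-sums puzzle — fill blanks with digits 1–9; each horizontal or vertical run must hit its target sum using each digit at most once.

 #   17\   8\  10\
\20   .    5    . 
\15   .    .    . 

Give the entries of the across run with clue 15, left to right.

8 3 4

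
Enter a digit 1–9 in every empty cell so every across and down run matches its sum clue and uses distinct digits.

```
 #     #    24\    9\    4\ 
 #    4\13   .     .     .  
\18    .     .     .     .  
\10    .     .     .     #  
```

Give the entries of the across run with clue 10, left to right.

1 7 2

4 in 2 cells must be {1,3}; 24 in 3 cells must be {7,8,9}.
Only 7 fits R3C2 under both its across sum 10 and down sum 24.
Given what's placed, R3C1 must be 1 to fit the 10 across and 4 down.
R3C3 = 10 − 8 = 2 completes the 10 across.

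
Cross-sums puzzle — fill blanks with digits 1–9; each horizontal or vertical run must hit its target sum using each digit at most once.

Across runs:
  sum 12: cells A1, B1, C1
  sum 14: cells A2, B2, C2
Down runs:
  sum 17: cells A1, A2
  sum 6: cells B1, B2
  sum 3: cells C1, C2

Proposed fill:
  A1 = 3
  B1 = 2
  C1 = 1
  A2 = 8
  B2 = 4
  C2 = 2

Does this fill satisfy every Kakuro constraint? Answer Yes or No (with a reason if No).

No — the down run A1–A2 sums to 11, not 17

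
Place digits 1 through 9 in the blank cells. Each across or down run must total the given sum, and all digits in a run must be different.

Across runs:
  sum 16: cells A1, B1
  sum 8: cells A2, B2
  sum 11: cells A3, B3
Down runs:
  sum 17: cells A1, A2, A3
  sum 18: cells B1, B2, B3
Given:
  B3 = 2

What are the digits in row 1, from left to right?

7 9

16 in 2 cells must be {7,9}.
B2 = 7: the only remaining digit allowed by both the 8 across and the 18 down.
A3 = 11 − 2 = 9 completes the 11 across.
Given what's placed, A1 must be 7 to fit the 16 across and 17 down.
B1 = 16 − 7 = 9 completes the 16 across.
A2 = 8 − 7 = 1 completes the 8 across.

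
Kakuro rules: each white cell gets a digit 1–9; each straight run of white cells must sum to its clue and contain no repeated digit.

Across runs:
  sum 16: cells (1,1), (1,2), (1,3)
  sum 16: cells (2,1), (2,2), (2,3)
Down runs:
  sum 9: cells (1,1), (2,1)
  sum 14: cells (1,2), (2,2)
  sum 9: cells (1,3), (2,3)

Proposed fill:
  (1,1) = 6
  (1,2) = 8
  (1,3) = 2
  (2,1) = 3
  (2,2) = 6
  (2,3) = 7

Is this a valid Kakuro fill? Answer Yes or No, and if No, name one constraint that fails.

Yes

Across: 6+8+2=16; 3+6+7=16. Down: 6+3=9; 8+6=14; 2+7=9. No digit repeats within any run.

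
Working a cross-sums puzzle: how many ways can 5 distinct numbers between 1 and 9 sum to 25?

12

5 distinct digits from 1–9 sum between 15 and 35.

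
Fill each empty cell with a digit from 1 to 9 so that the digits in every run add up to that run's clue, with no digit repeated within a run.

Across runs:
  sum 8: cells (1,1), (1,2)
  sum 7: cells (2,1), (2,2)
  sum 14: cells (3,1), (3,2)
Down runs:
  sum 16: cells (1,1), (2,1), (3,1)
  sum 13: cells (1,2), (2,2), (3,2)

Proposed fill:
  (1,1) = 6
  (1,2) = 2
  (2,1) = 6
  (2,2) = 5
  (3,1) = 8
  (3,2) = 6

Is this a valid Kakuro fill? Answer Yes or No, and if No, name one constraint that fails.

No — the across run (2,1)–(2,2) sums to 11, not 7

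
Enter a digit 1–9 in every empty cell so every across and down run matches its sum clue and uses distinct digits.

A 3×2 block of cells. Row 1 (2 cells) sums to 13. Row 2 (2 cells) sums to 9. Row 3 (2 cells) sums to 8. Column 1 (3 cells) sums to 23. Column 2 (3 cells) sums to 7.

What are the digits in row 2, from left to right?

23 in 3 cells must be {6,8,9}; 7 in 3 cells must be {1,2,4}.
The 13 across and the 7 down share only 4, so (1,2) = 4.
The 8 across and the 23 down share only 6, so (3,1) = 6.
(3,2) = 8 − 6 = 2 completes the 8 across.
(1,1) = 13 − 4 = 9 completes the 13 across.
(2,1) = 23 − 15 = 8 completes the 23 down.
(2,2) = 9 − 8 = 1 completes the 9 across.

8 1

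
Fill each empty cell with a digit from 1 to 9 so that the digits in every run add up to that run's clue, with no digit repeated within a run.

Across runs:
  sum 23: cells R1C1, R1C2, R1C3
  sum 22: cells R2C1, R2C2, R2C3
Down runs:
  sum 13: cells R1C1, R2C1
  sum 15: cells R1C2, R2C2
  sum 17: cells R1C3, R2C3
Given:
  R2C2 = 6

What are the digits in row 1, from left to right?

6, 9, 8

23 in 3 cells must be {6,8,9}; 17 in 2 cells must be {8,9}.
R1C2 = 15 − 6 = 9 completes the 15 down.
Given what's placed, R1C3 must be 8 to fit the 23 across and 17 down.
R2C3 = 17 − 8 = 9 completes the 17 down.
R1C1 = 23 − 17 = 6 completes the 23 across.
R2C1 = 22 − 15 = 7 completes the 22 across.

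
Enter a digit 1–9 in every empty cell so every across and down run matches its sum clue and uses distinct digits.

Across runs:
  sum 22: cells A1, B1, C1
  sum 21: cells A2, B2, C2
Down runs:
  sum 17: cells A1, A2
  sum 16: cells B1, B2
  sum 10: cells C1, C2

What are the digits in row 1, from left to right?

9 7 6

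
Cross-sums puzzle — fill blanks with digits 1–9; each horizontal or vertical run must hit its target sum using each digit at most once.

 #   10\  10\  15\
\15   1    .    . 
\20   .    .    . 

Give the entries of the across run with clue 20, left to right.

R2C1 = 10 − 1 = 9 completes the 10 down.
Nothing is forced directly, so branch on R1C2, whose candidates are 6 or 8 or 9. If R1C2 = 8: that forces R1C3 = 6, after which R2C2 would have to be in {3,4,5,6,7,8} for the 20 across but in {2} for the 10 down — contradiction. If R1C2 = 9: then R1C3 would have to be in {5} for the 15 across but in {6,7,8,9} for the 15 down — contradiction. So R1C2 = 6.
R1C3 = 15 − 7 = 8 completes the 15 across.
R2C2 = 10 − 6 = 4 completes the 10 down.
R2C3 = 20 − 13 = 7 completes the 20 across.

9 4 7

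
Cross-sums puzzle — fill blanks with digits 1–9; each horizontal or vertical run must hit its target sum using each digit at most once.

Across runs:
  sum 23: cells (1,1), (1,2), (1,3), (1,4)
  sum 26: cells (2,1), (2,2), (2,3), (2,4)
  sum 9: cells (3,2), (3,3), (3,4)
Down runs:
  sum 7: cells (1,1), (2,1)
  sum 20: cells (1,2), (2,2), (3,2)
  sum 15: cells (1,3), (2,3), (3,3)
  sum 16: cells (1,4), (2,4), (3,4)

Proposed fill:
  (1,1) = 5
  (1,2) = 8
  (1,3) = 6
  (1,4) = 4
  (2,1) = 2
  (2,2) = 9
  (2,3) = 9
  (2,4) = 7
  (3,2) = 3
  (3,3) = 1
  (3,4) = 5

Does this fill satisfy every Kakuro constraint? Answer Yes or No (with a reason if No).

No — the down run (1,3)–(3,3) sums to 16, not 15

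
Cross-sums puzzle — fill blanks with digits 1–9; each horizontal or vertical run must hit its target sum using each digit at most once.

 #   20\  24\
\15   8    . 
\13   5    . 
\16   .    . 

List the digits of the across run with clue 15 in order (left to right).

16 in 2 cells must be {7,9}; 24 in 3 cells must be {7,8,9}.
R1C2 = 15 − 8 = 7 completes the 15 across.
R2C2 = 13 − 5 = 8 completes the 13 across.
R3C1 = 20 − 13 = 7 completes the 20 down.
R3C2 = 16 − 7 = 9 completes the 16 across.

8 7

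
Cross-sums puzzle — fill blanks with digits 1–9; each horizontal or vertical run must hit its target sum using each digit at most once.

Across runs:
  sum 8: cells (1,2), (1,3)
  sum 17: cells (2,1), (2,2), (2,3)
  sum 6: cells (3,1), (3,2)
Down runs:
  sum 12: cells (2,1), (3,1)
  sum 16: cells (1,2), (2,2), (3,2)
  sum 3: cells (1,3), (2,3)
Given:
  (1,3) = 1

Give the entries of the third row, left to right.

5 1

3 in 2 cells must be {1,2}.
(1,2) = 8 − 1 = 7 completes the 8 across.
(2,3) = 3 − 1 = 2 completes the 3 down.
Nothing is forced directly, so branch on (2,2), whose candidates are 6 or 8. If (2,2) = 6: that forces (2,1) = 9, after which (3,1) would have to be in {1,2,4,5} for the 6 across but in {3} for the 12 down — contradiction. So (2,2) = 8.
(2,1) = 17 − 10 = 7 completes the 17 across.
(3,1) = 12 − 7 = 5 completes the 12 down.
(3,2) = 6 − 5 = 1 completes the 6 across.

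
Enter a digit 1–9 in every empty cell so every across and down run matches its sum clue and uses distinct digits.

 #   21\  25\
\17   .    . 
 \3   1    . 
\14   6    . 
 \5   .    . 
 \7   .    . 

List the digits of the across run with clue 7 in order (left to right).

2 5

17 in 2 cells must be {8,9}; 3 in 2 cells must be {1,2}.
R2C2 = 3 − 1 = 2 completes the 3 across.
R3C2 = 14 − 6 = 8 completes the 14 across.
Given what's placed, R1C2 must be 9 to fit the 17 across and 25 down.
R4C2 = 1: the only remaining digit allowed by both the 5 across and the 25 down.
R5C2 = 25 − 20 = 5 completes the 25 down.
R1C1 = 17 − 9 = 8 completes the 17 across.
R4C1 = 5 − 1 = 4 completes the 5 across.
R5C1 = 7 − 5 = 2 completes the 7 across.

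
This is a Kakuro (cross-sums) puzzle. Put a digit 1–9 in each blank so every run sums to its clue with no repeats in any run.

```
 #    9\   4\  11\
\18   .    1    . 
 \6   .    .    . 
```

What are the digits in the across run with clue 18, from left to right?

8 1 9

6 in 3 cells must be {1,2,3}; 4 in 2 cells must be {1,3}.
R1C1 = 8: the only remaining digit allowed by both the 18 across and the 9 down.
R1C3 = 18 − 9 = 9 completes the 18 across.
R2C1 = 9 − 8 = 1 completes the 9 down.
R2C2 = 4 − 1 = 3 completes the 4 down.
R2C3 = 6 − 4 = 2 completes the 6 across.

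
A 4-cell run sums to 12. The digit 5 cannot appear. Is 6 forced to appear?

The only way to make 12 from 4 distinct digits under that restriction is {1,2,3,6}, which contains 6.

Yes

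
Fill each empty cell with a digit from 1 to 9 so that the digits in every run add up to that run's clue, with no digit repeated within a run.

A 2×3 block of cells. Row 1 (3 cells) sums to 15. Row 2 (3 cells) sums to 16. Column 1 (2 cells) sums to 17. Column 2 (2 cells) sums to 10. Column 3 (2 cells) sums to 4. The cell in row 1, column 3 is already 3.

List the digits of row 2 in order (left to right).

17 in 2 cells must be {8,9}; 4 in 2 cells must be {1,3}.
(1,1) = 8: the only remaining digit allowed by both the 15 across and the 17 down.
(1,2) = 15 − 11 = 4 completes the 15 across.
(2,1) = 17 − 8 = 9 completes the 17 down.
(2,2) = 10 − 4 = 6 completes the 10 down.
(2,3) = 16 − 15 = 1 completes the 16 across.

9 6 1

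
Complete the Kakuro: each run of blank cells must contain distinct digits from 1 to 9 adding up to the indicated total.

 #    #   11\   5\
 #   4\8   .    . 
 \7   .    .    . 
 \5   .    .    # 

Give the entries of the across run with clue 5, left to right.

3 2

7 in 3 cells must be {1,2,4}; 4 in 2 cells must be {1,3}.
The 7 across and the 4 down share only 1, so R2C1 = 1.
R3C1 = 4 − 1 = 3 completes the 4 down.
R3C2 = 5 − 3 = 2 completes the 5 across.
R2C2 = 4: the only remaining digit allowed by both the 7 across and the 11 down.
R2C3 = 7 − 5 = 2 completes the 7 across.
R1C2 = 11 − 6 = 5 completes the 11 down.
R1C3 = 8 − 5 = 3 completes the 8 across.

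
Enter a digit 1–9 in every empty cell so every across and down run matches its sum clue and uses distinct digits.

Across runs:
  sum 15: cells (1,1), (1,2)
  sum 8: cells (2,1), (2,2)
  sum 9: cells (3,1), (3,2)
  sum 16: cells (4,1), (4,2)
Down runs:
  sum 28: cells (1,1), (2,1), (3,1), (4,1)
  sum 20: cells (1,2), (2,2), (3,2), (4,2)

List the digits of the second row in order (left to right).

5, 3

16 in 2 cells must be {7,9}.
Nothing is forced directly, so branch on (4,1), whose candidates are 7 or 9. If (4,1) = 7: then (2,1) would have to be in {1,2,3,5,6,7} for the 8 across but in {4,8,9} for the 28 down — contradiction. So (4,1) = 9.
(4,2) = 16 − 9 = 7 completes the 16 across.
Nothing is forced directly, so branch on (1,1), whose candidates are 6 or 7 or 8. If (1,1) = 7: that forces (1,2) = 8, after which (2,1) would have to be in {1,2,3,5,6,7} for the 8 across but in {4,8} for the 28 down — contradiction. If (1,1) = 8: then (1,2) would have to be in {7} for the 15 across but in {1,2,3,4,5,6,8,9} for the 20 down — contradiction. So (1,1) = 6.
(1,2) = 15 − 6 = 9 completes the 15 across.
(2,1) = 5: the only remaining digit allowed by both the 8 across and the 28 down.
(2,2) = 8 − 5 = 3 completes the 8 across.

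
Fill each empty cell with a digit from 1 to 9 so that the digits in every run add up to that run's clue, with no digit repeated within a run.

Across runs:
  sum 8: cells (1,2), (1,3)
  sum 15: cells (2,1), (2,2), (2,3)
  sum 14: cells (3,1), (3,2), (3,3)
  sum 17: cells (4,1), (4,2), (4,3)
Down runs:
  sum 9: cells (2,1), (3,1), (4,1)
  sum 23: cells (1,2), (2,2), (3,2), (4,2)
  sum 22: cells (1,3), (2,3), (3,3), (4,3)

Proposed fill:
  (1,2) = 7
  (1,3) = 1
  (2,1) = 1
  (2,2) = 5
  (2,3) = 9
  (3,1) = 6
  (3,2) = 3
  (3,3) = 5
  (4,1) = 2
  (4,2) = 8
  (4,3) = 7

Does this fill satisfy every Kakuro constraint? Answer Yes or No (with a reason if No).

Yes

Across: 7+1=8; 1+5+9=15; 6+3+5=14; 2+8+7=17. Down: 1+6+2=9; 7+5+3+8=23; 1+9+5+7=22. No digit repeats within any run.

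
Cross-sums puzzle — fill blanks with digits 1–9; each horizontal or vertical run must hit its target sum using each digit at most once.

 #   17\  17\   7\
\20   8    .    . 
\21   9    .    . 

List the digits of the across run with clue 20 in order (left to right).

8, 9, 3

17 in 2 cells must be {8,9}.
R1C2 = 9: the only remaining digit allowed by both the 20 across and the 17 down.
R1C3 = 20 − 17 = 3 completes the 20 across.
R2C2 = 17 − 9 = 8 completes the 17 down.
R2C3 = 21 − 17 = 4 completes the 21 across.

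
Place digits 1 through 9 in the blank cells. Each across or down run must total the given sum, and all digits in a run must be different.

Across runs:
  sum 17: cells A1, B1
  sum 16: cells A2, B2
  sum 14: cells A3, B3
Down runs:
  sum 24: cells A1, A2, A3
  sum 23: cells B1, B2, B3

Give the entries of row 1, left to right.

17 in 2 cells must be {8,9}; 16 in 2 cells must be {7,9}; 24 in 3 cells must be {7,8,9}.
The 16 across and the 23 down share only 9, so B2 = 9.
Given what's placed, B1 must be 8 to fit the 17 across and 23 down.
A2 = 16 − 9 = 7 completes the 16 across.
B3 = 23 − 17 = 6 completes the 23 down.
A1 = 17 − 8 = 9 completes the 17 across.
A3 = 14 − 6 = 8 completes the 14 across.

9, 8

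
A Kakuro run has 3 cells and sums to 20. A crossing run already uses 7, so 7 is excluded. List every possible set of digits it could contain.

{3,8,9}; {5,6,9}

3 distinct digits from 1–9 sum between 6 and 24.
Dropping sets that contain 7.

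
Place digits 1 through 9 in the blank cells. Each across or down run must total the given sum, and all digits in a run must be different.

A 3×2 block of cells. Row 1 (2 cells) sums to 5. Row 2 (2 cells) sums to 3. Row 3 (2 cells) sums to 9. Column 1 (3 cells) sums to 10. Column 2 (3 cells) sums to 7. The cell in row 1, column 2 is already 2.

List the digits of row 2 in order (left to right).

3 in 2 cells must be {1,2}; 7 in 3 cells must be {1,2,4}.
(1,1) = 5 − 2 = 3 completes the 5 across.
Given what's placed, (2,2) must be 1 to fit the 3 across and 7 down.
(3,2) = 7 − 3 = 4 completes the 7 down.
(2,1) = 3 − 1 = 2 completes the 3 across.
(3,1) = 9 − 4 = 5 completes the 9 across.

2 1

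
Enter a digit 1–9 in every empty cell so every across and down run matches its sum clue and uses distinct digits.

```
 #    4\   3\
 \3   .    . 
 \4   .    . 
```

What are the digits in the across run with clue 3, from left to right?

1, 2

3 in 2 cells must be {1,2}; 4 in 2 cells must be {1,3}.
The 3 across and the 4 down share only 1, so R1C1 = 1.
R1C2 = 3 − 1 = 2 completes the 3 across.
R2C1 = 4 − 1 = 3 completes the 4 down.
R2C2 = 4 − 3 = 1 completes the 4 across.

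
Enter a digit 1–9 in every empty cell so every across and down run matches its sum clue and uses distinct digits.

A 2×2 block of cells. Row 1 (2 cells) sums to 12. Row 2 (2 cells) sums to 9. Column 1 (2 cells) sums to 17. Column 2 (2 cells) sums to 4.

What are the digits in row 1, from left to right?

9, 3

17 in 2 cells must be {8,9}; 4 in 2 cells must be {1,3}.
The 12 across and the 4 down share only 3, so (1,2) = 3.
The 9 across and the 17 down share only 8, so (2,1) = 8.
(2,2) = 9 − 8 = 1 completes the 9 across.
(1,1) = 12 − 3 = 9 completes the 12 across.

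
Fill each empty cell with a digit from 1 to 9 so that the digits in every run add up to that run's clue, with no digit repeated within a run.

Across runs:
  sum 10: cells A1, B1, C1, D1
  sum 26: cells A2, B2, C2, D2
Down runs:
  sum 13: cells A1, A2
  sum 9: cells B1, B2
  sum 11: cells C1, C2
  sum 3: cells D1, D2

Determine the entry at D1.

1

10 in 4 cells must be {1,2,3,4}; 3 in 2 cells must be {1,2}.
Only 4 fits A1 under both its across sum 10 and down sum 13.
A2 = 13 − 4 = 9 completes the 13 down.
Given what's placed, D2 must be 2 to fit the 26 across and 3 down.
D1 = 3 − 2 = 1 completes the 3 down.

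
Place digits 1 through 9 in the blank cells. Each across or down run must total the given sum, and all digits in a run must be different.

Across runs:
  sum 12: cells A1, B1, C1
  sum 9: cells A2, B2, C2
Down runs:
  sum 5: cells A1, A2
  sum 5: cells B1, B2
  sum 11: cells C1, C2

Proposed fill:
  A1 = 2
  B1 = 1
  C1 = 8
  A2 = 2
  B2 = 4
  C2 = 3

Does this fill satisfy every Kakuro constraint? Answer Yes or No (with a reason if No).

No — the down run A1–A2 sums to 4, not 5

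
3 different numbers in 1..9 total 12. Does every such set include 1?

No

Counterexample: {2,3,7} sums to 12 without using 1.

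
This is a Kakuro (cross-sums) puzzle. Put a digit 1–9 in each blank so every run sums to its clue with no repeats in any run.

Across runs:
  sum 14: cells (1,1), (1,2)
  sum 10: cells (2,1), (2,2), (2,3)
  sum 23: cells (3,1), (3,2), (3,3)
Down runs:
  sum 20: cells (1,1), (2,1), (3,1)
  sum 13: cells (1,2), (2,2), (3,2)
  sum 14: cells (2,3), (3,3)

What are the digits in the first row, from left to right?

23 in 3 cells must be {6,8,9}.
Nothing is forced directly, so branch on (2,3), whose candidates are 5 or 6. If (2,3) = 6: that forces (2,1) = 3, (2,2) = 1, (3,3) = 8, (3,1) = 9, after which (3,2) would have to be in {6} for the 23 across but in {3,4,5,7,8,9} for the 13 down — contradiction. So (2,3) = 5.
(3,3) = 14 − 5 = 9 completes the 14 down.
Nothing is forced directly, so branch on (3,1), whose candidates are 6 or 8. If (3,1) = 6: then (2,1) would have to be in {1,2,3,4} for the 10 across but in {5,9} for the 20 down — contradiction. So (3,1) = 8.
(2,1) = 3: the only remaining digit allowed by both the 10 across and the 20 down.
(2,2) = 10 − 8 = 2 completes the 10 across.
(3,2) = 23 − 17 = 6 completes the 23 across.
(1,1) = 20 − 11 = 9 completes the 20 down.
(1,2) = 14 − 9 = 5 completes the 14 across.

9 5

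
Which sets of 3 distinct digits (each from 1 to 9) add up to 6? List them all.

{1,2,3}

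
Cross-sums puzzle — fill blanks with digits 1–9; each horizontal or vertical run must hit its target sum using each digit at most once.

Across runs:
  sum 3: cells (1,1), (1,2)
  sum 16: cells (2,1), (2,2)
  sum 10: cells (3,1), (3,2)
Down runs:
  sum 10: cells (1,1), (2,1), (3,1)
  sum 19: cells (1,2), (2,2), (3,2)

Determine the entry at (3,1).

2

3 in 2 cells must be {1,2}; 16 in 2 cells must be {7,9}.
The 3 across and the 19 down share only 2, so (1,2) = 2.
The 16 across and the 10 down share only 7, so (2,1) = 7.
(2,2) = 16 − 7 = 9 completes the 16 across.
(3,2) = 19 − 11 = 8 completes the 19 down.
(1,1) = 3 − 2 = 1 completes the 3 across.
(3,1) = 10 − 8 = 2 completes the 10 across.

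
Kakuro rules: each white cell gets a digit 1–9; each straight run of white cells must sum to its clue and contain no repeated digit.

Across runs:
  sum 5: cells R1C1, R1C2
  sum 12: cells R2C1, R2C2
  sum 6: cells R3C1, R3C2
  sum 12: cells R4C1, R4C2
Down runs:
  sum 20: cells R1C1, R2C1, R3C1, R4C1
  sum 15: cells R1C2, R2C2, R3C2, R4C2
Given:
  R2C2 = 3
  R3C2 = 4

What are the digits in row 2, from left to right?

9, 3

R2C1 = 12 − 3 = 9 completes the 12 across.
R3C1 = 6 − 4 = 2 completes the 6 across.
R4C2 = 7: the only remaining digit allowed by both the 12 across and the 15 down.
R1C2 = 15 − 14 = 1 completes the 15 down.
R4C1 = 12 − 7 = 5 completes the 12 across.
R1C1 = 5 − 1 = 4 completes the 5 across.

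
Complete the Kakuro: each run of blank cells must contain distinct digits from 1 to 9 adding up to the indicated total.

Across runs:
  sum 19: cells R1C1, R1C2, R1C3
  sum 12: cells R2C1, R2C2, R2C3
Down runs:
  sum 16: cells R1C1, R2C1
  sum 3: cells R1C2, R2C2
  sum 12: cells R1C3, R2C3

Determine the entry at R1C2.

16 in 2 cells must be {7,9}; 3 in 2 cells must be {1,2}.
The 19 across and the 3 down share only 2, so R1C2 = 2.
R2C2 = 3 − 2 = 1 completes the 3 down.
Given what's placed, R1C1 must be 9 to fit the 19 across and 16 down.
R1C3 = 19 − 11 = 8 completes the 19 across.
R2C1 = 16 − 9 = 7 completes the 16 down.
R2C3 = 12 − 8 = 4 completes the 12 across.

2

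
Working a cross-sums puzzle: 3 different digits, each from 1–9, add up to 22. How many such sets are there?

2

3 distinct digits from 1–9 sum between 6 and 24.
Enumerating: {5,8,9}, {6,7,9}.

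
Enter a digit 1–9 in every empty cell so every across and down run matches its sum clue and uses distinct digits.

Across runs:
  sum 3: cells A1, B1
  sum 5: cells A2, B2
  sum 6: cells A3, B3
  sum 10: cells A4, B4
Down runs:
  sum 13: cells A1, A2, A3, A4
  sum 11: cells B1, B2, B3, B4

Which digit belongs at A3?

3 in 2 cells must be {1,2}; 11 in 4 cells must be {1,2,3,5}.
Nothing is forced directly, so branch on B3, whose candidates are 1 or 2 or 5. If B3 = 1: that forces B1 = 2, B2 = 3, A3 = 5, after which B4 would have to be in {1,2,3,4,6,7,8,9} for the 10 across but in {5} for the 11 down — contradiction. If B3 = 2: that forces B1 = 1, B2 = 3, A3 = 4, after which B4 would have to be in {1,2,3,4,6,7,8,9} for the 10 across but in {5} for the 11 down — contradiction. So B3 = 5.
A3 = 6 − 5 = 1 completes the 6 across.

1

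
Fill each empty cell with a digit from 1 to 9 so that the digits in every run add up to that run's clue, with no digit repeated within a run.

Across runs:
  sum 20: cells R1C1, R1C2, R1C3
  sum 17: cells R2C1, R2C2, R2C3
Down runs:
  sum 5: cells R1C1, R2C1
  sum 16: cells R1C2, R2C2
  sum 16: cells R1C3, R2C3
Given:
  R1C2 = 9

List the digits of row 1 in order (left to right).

16 in 2 cells must be {7,9}.
Given what's placed, R1C3 must be 7 to fit the 20 across and 16 down.
R2C2 = 16 − 9 = 7 completes the 16 down.
R2C3 = 16 − 7 = 9 completes the 16 down.
R1C1 = 20 − 16 = 4 completes the 20 across.
R2C1 = 17 − 16 = 1 completes the 17 across.

4 9 7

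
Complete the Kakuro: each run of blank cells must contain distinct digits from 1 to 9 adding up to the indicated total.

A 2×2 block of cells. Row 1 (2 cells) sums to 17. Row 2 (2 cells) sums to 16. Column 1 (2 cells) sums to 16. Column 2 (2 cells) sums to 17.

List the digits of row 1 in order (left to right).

17 in 2 cells must be {8,9}; 16 in 2 cells must be {7,9}.
The 17 across and the 16 down share only 9, so (1,1) = 9.
(1,2) = 17 − 9 = 8 completes the 17 across.
(2,1) = 16 − 9 = 7 completes the 16 down.
(2,2) = 16 − 7 = 9 completes the 16 across.

9 8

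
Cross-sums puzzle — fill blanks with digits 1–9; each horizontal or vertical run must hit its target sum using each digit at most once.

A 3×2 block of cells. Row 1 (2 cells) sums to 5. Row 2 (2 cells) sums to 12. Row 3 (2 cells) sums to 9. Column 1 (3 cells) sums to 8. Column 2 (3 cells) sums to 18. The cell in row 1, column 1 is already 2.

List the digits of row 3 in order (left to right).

(1,2) = 5 − 2 = 3 completes the 5 across.
Given what's placed, (2,1) must be 5 to fit the 12 across and 8 down.
(2,2) = 12 − 5 = 7 completes the 12 across.
(3,1) = 8 − 7 = 1 completes the 8 down.
(3,2) = 9 − 1 = 8 completes the 9 across.

1 8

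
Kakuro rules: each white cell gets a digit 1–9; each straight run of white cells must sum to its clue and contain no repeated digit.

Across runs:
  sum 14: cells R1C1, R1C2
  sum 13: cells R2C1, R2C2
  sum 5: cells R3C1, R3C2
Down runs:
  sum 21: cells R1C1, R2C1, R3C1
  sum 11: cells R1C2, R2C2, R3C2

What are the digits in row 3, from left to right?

4 1

The 5 across and the 21 down share only 4, so R3C1 = 4.
R3C2 = 5 − 4 = 1 completes the 5 across.
Nothing is forced directly, so branch on R1C1, whose candidates are 8 or 9. If R1C1 = 9: then R1C2 would have to be in {5} for the 14 across but in {2,3,4,6,7,8} for the 11 down — contradiction. So R1C1 = 8.
R1C2 = 14 − 8 = 6 completes the 14 across.
R2C1 = 21 − 12 = 9 completes the 21 down.
R2C2 = 13 − 9 = 4 completes the 13 across.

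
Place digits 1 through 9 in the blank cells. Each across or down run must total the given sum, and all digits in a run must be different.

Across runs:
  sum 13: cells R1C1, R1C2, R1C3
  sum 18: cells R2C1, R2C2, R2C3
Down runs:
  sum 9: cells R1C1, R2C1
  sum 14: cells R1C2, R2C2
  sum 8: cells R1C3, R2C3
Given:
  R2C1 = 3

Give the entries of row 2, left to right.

3 9 6

R1C1 = 9 − 3 = 6 completes the 9 down.
Given what's placed, R1C2 must be 5 to fit the 13 across and 14 down.
R1C3 = 13 − 11 = 2 completes the 13 across.
R2C2 = 14 − 5 = 9 completes the 14 down.
R2C3 = 18 − 12 = 6 completes the 18 across.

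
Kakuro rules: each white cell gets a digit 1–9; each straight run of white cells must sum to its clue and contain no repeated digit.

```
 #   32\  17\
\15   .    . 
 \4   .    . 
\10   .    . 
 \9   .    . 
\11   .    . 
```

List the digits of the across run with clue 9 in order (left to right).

5 4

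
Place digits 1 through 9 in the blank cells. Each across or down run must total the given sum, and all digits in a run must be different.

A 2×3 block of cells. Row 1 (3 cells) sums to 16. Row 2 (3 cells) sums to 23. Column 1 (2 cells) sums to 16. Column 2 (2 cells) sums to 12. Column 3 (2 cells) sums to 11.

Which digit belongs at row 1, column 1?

23 in 3 cells must be {6,8,9}; 16 in 2 cells must be {7,9}.
The 23 across and the 16 down share only 9, so (2,1) = 9.
Given what's placed, (2,2) must be 8 to fit the 23 across and 12 down.
(2,3) = 23 − 17 = 6 completes the 23 across.
(1,1) = 16 − 9 = 7 completes the 16 down.
(1,2) = 12 − 8 = 4 completes the 12 down.
(1,3) = 16 − 11 = 5 completes the 16 across.

7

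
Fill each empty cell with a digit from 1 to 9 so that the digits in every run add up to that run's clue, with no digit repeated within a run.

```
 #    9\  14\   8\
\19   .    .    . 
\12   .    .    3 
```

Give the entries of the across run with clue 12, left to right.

1, 8, 3

R1C3 = 8 − 3 = 5 completes the 8 down.
No cell is forced outright now. R2C2 can only be 5 or 8 (the digits allowed by both its 12 across and its 14 down). If R2C2 = 5: then R1C2 would have to be in {6,8} for the 19 across but in {9} for the 14 down — contradiction. So R2C2 = 8.
R1C2 = 14 − 8 = 6 completes the 14 down.
R2C1 = 12 − 11 = 1 completes the 12 across.
R1C1 = 19 − 11 = 8 completes the 19 across.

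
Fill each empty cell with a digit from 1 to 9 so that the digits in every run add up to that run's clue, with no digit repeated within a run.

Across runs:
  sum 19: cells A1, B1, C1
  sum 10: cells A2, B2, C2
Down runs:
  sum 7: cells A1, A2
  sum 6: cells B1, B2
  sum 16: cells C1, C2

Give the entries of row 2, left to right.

16 in 2 cells must be {7,9}.
The 10 across and the 16 down share only 7, so C2 = 7.
C1 = 16 − 7 = 9 completes the 16 down.
Nothing is forced directly, so branch on B1, whose candidates are 2 or 4. If B1 = 2: then A1 would have to be in {8} for the 19 across but in {1,2,3,4,5,6} for the 7 down — contradiction. So B1 = 4.
A1 = 19 − 13 = 6 completes the 19 across.
A2 = 7 − 6 = 1 completes the 7 down.
B2 = 10 − 8 = 2 completes the 10 across.

1 2 7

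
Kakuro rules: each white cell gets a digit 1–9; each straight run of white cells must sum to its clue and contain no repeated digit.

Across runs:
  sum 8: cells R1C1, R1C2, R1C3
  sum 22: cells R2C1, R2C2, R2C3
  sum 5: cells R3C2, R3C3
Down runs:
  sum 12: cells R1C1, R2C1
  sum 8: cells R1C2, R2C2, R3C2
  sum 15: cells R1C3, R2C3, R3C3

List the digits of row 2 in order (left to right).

Only 5 fits R2C2 under both its across sum 22 and down sum 8.
Nothing is forced directly, so branch on R1C2, whose candidates are 1 or 2. If R1C2 = 2: that forces R1C1 = 5, R1C3 = 1, after which R2C1 would have to be in {8,9} for the 22 across but in {7} for the 12 down — contradiction. So R1C2 = 1.
R3C2 = 8 − 6 = 2 completes the 8 down.
R3C3 = 5 − 2 = 3 completes the 5 across.
R2C3 = 8: the only remaining digit allowed by both the 22 across and the 15 down.
R1C3 = 15 − 11 = 4 completes the 15 down.
R2C1 = 22 − 13 = 9 completes the 22 across.
R1C1 = 8 − 5 = 3 completes the 8 across.

9 5 8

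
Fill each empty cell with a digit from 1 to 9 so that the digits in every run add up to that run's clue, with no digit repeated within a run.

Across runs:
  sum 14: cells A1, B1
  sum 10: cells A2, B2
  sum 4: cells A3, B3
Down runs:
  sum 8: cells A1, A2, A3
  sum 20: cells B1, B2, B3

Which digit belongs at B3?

4 in 2 cells must be {1,3}.
The 14 across and the 8 down share only 5, so A1 = 5.
B1 = 14 − 5 = 9 completes the 14 across.
Given what's placed, A3 must be 1 to fit the 4 across and 8 down.
B3 = 4 − 1 = 3 completes the 4 across.
A2 = 8 − 6 = 2 completes the 8 down.
B2 = 10 − 2 = 8 completes the 10 across.

3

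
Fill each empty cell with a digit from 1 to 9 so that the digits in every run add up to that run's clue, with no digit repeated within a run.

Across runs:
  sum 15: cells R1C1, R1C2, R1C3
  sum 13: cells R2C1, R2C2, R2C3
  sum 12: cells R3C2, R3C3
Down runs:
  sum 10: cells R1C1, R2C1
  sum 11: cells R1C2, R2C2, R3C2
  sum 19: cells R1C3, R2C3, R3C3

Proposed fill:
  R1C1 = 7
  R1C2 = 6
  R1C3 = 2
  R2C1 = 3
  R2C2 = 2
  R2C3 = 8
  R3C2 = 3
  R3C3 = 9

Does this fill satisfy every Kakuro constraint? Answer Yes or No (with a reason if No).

Across: 7+6+2=15; 3+2+8=13; 3+9=12. Down: 7+3=10; 6+2+3=11; 2+8+9=19. No digit repeats within any run.

Yes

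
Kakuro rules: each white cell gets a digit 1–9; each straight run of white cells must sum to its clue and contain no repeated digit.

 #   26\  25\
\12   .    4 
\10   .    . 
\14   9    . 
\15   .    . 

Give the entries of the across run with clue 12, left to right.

R1C1 = 12 − 4 = 8 completes the 12 across.
R3C2 = 14 − 9 = 5 completes the 14 across.
No cell is forced outright now. R2C2 can only be 7 or 9 (the digits allowed by both its 10 across and its 25 down). If R2C2 = 9: then R2C1 would have to be in {1} for the 10 across but in {2,3,4,5,6,7} for the 26 down — contradiction. So R2C2 = 7.
R2C1 = 10 − 7 = 3 completes the 10 across.
R4C1 = 26 − 20 = 6 completes the 26 down.
R4C2 = 15 − 6 = 9 completes the 15 across.

8, 4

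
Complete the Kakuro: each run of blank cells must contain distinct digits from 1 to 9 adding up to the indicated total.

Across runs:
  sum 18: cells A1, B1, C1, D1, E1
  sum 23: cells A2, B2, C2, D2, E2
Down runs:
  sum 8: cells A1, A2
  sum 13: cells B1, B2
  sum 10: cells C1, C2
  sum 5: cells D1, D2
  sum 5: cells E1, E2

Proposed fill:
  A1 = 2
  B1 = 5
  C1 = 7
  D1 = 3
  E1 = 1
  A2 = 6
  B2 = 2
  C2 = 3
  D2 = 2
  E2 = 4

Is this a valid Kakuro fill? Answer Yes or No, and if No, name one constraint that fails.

No — the down run B1–B2 sums to 7, not 13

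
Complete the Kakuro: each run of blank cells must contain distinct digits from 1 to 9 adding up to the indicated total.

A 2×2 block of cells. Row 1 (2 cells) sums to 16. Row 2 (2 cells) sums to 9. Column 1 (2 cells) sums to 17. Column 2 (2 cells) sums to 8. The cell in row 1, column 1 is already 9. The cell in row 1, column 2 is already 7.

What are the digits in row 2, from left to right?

8 1

16 in 2 cells must be {7,9}; 17 in 2 cells must be {8,9}.
(2,1) = 17 − 9 = 8 completes the 17 down.
(2,2) = 9 − 8 = 1 completes the 9 across.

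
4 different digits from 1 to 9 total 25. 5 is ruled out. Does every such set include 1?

No

Counterexample: {2,6,8,9} sums to 25 under that restriction without using 1.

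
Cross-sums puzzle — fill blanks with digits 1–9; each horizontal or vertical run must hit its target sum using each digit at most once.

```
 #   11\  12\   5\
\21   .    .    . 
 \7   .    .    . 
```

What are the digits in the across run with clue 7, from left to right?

2 4 1

7 in 3 cells must be {1,2,4}.
The 21 across and the 5 down share only 4, so R1C3 = 4.
The 7 across and the 12 down share only 4, so R2C2 = 4.
R2C3 = 5 − 4 = 1 completes the 5 down.
R1C2 = 12 − 4 = 8 completes the 12 down.
R2C1 = 7 − 5 = 2 completes the 7 across.
R1C1 = 21 − 12 = 9 completes the 21 across.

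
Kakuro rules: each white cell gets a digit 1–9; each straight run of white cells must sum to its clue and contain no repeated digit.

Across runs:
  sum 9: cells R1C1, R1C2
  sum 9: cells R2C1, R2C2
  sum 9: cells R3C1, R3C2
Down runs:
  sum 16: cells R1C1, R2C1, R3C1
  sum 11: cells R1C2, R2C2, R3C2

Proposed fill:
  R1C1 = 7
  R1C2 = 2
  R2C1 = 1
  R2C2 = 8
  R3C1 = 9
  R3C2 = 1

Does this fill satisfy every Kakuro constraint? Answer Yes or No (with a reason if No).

No — the across run R3C1–R3C2 sums to 10, not 9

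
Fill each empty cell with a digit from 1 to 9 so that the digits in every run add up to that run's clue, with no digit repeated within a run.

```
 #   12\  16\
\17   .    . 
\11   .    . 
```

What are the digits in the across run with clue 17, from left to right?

17 in 2 cells must be {8,9}; 16 in 2 cells must be {7,9}.
The 17 across and the 16 down share only 9, so R1C2 = 9.
R2C2 = 16 − 9 = 7 completes the 16 down.
R1C1 = 17 − 9 = 8 completes the 17 across.
R2C1 = 11 − 7 = 4 completes the 11 across.

8 9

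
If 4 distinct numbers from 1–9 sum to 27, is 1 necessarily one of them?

No

Counterexample: {3,7,8,9} sums to 27 without using 1.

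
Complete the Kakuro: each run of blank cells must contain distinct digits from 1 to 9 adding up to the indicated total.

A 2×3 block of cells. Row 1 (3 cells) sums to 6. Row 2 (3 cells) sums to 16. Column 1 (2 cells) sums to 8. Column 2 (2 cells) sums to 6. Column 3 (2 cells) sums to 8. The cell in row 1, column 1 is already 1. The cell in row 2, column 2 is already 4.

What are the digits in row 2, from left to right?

7 4 5

6 in 3 cells must be {1,2,3}.
(1,2) = 6 − 4 = 2 completes the 6 down.
(1,3) = 6 − 3 = 3 completes the 6 across.
(2,1) = 8 − 1 = 7 completes the 8 down.
(2,3) = 16 − 11 = 5 completes the 16 across.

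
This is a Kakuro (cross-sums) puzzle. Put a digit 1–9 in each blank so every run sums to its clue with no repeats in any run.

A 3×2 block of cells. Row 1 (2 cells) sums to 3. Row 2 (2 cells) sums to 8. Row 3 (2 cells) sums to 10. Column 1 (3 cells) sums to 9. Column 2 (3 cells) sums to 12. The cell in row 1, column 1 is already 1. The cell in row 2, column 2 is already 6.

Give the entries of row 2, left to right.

3 in 2 cells must be {1,2}.
(1,2) = 3 − 1 = 2 completes the 3 across.
(2,1) = 8 − 6 = 2 completes the 8 across.
(3,1) = 9 − 3 = 6 completes the 9 down.
(3,2) = 10 − 6 = 4 completes the 10 across.

2 6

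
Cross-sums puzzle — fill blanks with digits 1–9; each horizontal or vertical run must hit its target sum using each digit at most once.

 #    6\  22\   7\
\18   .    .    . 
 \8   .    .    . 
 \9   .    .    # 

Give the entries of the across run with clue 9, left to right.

6 in 3 cells must be {1,2,3}.
Only 5 fits R2C2 under both its across sum 8 and down sum 22.
Given what's placed, R3C2 must be 8 to fit the 9 across and 22 down.
R1C2 = 22 − 13 = 9 completes the 22 down.
R3C1 = 9 − 8 = 1 completes the 9 across.

1 8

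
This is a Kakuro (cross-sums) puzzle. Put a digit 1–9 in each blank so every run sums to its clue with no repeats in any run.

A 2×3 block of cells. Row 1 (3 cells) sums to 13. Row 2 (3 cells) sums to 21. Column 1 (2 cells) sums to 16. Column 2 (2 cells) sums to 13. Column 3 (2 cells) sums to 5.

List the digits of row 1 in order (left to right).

16 in 2 cells must be {7,9}.
The 21 across and the 5 down share only 4, so (2,3) = 4.
(1,3) = 5 − 4 = 1 completes the 5 down.
Given what's placed, (2,1) must be 9 to fit the 21 across and 16 down.
(2,2) = 21 − 13 = 8 completes the 21 across.
(1,1) = 16 − 9 = 7 completes the 16 down.
(1,2) = 13 − 8 = 5 completes the 13 across.

7 5 1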